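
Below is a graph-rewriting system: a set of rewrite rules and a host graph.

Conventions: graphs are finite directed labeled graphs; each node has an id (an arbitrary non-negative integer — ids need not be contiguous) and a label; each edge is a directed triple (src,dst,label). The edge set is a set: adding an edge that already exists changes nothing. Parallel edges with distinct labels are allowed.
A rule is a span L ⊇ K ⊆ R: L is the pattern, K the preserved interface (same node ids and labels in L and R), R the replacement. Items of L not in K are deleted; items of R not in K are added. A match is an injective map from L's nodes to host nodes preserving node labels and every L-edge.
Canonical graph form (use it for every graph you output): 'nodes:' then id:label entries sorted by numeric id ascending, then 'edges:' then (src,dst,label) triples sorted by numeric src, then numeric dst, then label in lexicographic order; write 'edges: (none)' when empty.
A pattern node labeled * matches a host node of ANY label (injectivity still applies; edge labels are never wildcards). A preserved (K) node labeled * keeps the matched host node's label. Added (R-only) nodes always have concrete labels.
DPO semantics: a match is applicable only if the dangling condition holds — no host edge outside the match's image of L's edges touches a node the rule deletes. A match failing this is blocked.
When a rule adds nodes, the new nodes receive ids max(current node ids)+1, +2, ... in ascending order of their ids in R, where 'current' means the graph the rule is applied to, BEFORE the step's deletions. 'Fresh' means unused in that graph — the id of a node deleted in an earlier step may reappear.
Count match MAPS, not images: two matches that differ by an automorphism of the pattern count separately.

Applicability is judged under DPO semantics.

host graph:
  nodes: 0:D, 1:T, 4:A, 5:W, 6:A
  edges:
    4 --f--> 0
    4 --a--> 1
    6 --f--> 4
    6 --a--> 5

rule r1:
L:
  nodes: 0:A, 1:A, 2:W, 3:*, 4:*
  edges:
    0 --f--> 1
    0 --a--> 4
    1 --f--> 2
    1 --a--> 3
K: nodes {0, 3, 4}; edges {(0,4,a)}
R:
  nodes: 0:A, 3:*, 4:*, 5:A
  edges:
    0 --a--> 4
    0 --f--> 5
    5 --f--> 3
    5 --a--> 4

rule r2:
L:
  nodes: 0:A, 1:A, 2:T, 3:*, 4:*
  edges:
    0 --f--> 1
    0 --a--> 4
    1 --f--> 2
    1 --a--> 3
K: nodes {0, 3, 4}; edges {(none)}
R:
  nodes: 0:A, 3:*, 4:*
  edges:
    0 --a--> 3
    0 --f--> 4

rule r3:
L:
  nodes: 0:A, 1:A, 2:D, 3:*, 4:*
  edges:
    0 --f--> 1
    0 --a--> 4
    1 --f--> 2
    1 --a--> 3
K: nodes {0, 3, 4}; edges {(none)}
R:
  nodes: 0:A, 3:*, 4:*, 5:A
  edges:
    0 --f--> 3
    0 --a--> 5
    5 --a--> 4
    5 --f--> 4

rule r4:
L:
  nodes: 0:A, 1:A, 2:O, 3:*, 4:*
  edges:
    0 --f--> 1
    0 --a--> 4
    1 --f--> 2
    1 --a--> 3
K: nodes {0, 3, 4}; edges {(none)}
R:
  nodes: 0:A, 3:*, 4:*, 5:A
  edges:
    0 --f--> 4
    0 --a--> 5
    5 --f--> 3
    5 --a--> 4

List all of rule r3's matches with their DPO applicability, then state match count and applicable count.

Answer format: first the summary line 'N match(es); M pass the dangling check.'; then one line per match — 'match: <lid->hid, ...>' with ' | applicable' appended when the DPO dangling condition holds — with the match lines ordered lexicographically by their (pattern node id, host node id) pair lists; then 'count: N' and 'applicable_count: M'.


1 match(es); 1 pass the dangling check.
match: 0->6, 1->4, 2->0, 3->1, 4->5 | applicable
count: 1
applicable_count: 1


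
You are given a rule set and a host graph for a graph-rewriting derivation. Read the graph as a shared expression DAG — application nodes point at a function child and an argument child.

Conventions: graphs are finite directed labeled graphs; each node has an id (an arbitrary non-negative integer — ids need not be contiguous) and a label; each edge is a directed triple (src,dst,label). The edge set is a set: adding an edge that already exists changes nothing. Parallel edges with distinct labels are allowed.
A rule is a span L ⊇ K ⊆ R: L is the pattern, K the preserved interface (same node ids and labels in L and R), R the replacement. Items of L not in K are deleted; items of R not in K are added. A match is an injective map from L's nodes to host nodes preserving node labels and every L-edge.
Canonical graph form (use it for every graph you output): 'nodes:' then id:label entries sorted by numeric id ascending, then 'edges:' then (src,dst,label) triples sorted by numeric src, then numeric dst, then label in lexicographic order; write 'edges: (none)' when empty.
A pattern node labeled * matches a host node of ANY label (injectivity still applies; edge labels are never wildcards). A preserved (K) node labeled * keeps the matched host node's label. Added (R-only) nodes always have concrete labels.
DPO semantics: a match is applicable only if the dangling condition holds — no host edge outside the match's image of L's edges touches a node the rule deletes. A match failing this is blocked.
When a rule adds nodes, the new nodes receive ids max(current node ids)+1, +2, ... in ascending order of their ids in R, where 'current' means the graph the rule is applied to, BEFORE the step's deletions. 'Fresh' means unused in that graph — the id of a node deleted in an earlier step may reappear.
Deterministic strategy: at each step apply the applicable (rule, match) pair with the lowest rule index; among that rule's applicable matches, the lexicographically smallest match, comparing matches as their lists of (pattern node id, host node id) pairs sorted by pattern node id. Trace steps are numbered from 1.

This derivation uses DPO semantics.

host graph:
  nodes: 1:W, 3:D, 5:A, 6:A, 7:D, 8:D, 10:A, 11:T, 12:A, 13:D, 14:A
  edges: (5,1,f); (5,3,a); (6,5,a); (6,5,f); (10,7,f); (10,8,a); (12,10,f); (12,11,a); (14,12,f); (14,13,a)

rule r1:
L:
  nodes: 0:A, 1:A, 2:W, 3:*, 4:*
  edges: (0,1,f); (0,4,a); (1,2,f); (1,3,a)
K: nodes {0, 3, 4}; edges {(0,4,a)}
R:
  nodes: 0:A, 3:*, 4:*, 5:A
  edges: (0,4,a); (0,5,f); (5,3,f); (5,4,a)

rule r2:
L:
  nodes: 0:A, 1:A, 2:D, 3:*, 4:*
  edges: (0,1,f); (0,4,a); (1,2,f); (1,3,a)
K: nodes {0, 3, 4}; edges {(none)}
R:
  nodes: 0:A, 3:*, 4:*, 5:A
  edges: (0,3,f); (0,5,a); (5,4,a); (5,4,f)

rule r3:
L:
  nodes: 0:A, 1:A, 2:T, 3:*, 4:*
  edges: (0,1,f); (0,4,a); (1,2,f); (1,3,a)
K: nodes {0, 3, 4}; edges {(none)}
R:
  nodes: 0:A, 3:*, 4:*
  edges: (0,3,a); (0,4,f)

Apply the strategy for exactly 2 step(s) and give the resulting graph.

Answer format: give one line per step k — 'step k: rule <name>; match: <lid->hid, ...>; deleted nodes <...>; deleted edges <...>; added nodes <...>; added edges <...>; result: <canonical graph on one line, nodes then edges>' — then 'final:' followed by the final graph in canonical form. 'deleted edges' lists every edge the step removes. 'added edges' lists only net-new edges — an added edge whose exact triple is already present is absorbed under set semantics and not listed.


step 1: rule r2; match: 0->12, 1->10, 2->7, 3->8, 4->11; deleted nodes 7, 10; deleted edges (10,7,f); (10,8,a); (12,10,f); (12,11,a); added nodes 15; added edges (12,8,f); (12,15,a); (15,11,a); (15,11,f); result: nodes: 1:W, 3:D, 5:A, 6:A, 8:D, 11:T, 12:A, 13:D, 14:A, 15:A edges: (5,1,f); (5,3,a); (6,5,a); (6,5,f); (12,8,f); (12,15,a); (14,12,f); (14,13,a); (15,11,a); (15,11,f)
step 2: rule r2; match: 0->14, 1->12, 2->8, 3->15, 4->13; deleted nodes 8, 12; deleted edges (12,8,f); (12,15,a); (14,12,f); (14,13,a); added nodes 16; added edges (14,15,f); (14,16,a); (16,13,a); (16,13,f); result: nodes: 1:W, 3:D, 5:A, 6:A, 11:T, 13:D, 14:A, 15:A, 16:A edges: (5,1,f); (5,3,a); (6,5,a); (6,5,f); (14,15,f); (14,16,a); (15,11,a); (15,11,f); (16,13,a); (16,13,f)
final:
nodes: 1:W, 3:D, 5:A, 6:A, 11:T, 13:D, 14:A, 15:A, 16:A
edges: (5,1,f); (5,3,a); (6,5,a); (6,5,f); (14,15,f); (14,16,a); (15,11,a); (15,11,f); (16,13,a); (16,13,f)


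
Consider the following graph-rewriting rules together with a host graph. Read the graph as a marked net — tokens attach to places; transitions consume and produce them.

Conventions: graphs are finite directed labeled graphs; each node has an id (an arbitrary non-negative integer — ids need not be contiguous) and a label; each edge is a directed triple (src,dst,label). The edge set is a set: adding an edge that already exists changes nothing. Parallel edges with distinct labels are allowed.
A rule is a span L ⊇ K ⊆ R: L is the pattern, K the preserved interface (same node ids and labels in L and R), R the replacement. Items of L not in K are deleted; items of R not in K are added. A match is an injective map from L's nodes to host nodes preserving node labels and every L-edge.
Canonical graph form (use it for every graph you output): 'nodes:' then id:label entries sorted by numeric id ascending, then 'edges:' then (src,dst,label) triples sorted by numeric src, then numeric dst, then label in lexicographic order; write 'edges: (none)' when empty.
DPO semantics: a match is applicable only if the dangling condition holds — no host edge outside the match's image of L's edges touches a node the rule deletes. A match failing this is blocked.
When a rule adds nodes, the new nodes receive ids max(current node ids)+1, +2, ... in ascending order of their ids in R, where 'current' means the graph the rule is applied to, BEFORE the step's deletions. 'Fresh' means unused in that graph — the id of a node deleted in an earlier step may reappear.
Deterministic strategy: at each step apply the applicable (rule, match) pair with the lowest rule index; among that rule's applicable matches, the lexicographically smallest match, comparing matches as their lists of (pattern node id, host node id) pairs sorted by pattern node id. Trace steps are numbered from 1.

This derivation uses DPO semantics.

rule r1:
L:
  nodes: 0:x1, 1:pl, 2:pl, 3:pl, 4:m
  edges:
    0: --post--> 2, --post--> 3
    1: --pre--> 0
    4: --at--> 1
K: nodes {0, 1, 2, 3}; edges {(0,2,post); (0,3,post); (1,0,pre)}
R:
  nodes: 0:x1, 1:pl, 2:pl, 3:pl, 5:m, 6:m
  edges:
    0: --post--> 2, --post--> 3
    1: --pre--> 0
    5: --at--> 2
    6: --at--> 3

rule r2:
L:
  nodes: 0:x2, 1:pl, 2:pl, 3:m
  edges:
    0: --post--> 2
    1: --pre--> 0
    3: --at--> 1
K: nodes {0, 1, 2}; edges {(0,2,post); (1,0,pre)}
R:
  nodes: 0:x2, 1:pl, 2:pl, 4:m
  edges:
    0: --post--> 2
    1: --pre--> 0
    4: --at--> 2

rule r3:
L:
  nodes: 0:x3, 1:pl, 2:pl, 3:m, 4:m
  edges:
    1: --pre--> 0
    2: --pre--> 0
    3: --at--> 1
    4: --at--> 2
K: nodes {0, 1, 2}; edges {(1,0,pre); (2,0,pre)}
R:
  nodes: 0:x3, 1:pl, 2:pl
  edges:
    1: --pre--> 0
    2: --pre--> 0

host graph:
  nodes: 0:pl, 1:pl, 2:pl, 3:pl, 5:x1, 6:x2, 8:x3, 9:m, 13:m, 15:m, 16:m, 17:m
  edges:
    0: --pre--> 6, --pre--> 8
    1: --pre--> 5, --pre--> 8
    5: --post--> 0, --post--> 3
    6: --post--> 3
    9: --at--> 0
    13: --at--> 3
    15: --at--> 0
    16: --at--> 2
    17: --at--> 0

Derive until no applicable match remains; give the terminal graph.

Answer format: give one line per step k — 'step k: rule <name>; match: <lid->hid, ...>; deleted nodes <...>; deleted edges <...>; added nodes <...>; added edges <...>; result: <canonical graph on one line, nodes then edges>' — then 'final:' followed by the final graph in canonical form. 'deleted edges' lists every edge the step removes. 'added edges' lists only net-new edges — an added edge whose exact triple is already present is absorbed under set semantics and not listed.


step 1: rule r2; match: 0->6, 1->0, 2->3, 3->9; deleted nodes 9; deleted edges (9,0,at); added nodes 18; added edges (18,3,at); result: nodes: 0:pl, 1:pl, 2:pl, 3:pl, 5:x1, 6:x2, 8:x3, 13:m, 15:m, 16:m, 17:m, 18:m edges: (0,6,pre); (0,8,pre); (1,5,pre); (1,8,pre); (5,0,post); (5,3,post); (6,3,post); (13,3,at); (15,0,at); (16,2,at); (17,0,at); (18,3,at)
step 2: rule r2; match: 0->6, 1->0, 2->3, 3->15; deleted nodes 15; deleted edges (15,0,at); added nodes 19; added edges (19,3,at); result: nodes: 0:pl, 1:pl, 2:pl, 3:pl, 5:x1, 6:x2, 8:x3, 13:m, 16:m, 17:m, 18:m, 19:m edges: (0,6,pre); (0,8,pre); (1,5,pre); (1,8,pre); (5,0,post); (5,3,post); (6,3,post); (13,3,at); (16,2,at); (17,0,at); (18,3,at); (19,3,at)
step 3: rule r2; match: 0->6, 1->0, 2->3, 3->17; deleted nodes 17; deleted edges (17,0,at); added nodes 20; added edges (20,3,at); result: nodes: 0:pl, 1:pl, 2:pl, 3:pl, 5:x1, 6:x2, 8:x3, 13:m, 16:m, 18:m, 19:m, 20:m edges: (0,6,pre); (0,8,pre); (1,5,pre); (1,8,pre); (5,0,post); (5,3,post); (6,3,post); (13,3,at); (16,2,at); (18,3,at); (19,3,at); (20,3,at)
final:
nodes: 0:pl, 1:pl, 2:pl, 3:pl, 5:x1, 6:x2, 8:x3, 13:m, 16:m, 18:m, 19:m, 20:m
edges: (0,6,pre); (0,8,pre); (1,5,pre); (1,8,pre); (5,0,post); (5,3,post); (6,3,post); (13,3,at); (16,2,at); (18,3,at); (19,3,at); (20,3,at)


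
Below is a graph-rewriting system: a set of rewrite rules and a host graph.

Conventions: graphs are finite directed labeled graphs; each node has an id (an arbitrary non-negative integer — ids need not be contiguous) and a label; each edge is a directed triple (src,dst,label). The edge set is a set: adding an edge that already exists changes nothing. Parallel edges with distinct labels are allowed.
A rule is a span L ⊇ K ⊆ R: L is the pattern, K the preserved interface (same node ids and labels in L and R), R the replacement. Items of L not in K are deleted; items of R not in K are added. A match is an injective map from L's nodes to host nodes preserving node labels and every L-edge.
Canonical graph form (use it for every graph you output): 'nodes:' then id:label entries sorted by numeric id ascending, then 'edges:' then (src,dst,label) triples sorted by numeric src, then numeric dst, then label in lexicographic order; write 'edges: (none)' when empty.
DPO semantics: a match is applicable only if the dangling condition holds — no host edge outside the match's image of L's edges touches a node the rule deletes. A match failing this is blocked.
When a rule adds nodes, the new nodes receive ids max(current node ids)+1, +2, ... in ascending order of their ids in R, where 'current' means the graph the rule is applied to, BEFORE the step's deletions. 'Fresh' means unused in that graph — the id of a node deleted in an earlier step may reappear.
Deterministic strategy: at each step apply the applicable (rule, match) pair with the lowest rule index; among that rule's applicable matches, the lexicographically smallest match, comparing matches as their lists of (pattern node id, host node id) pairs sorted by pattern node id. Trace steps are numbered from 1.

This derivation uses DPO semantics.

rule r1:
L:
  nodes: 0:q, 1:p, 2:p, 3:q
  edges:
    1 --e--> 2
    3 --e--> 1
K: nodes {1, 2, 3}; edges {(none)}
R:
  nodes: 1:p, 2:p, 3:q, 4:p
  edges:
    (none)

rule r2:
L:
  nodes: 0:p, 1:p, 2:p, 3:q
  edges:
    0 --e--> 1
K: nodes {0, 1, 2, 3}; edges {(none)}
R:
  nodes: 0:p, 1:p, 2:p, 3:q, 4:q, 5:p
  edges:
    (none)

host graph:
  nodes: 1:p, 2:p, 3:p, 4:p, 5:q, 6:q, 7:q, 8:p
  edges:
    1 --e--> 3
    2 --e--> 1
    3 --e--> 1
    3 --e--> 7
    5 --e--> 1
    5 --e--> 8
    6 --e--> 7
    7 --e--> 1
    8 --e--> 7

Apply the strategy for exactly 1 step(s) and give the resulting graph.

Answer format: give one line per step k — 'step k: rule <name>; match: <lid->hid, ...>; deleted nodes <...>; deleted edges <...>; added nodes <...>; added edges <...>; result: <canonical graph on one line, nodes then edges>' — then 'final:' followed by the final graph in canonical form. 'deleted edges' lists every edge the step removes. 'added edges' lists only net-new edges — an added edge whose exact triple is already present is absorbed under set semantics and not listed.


step 1: rule r2; match: 0->1, 1->3, 2->2, 3->5; deleted nodes (none); deleted edges (1,3,e); added nodes 9, 10; added edges (none); result: nodes: 1:p, 2:p, 3:p, 4:p, 5:q, 6:q, 7:q, 8:p, 9:q, 10:p edges: (2,1,e); (3,1,e); (3,7,e); (5,1,e); (5,8,e); (6,7,e); (7,1,e); (8,7,e)
final:
nodes: 1:p, 2:p, 3:p, 4:p, 5:q, 6:q, 7:q, 8:p, 9:q, 10:p
edges: (2,1,e); (3,1,e); (3,7,e); (5,1,e); (5,8,e); (6,7,e); (7,1,e); (8,7,e)


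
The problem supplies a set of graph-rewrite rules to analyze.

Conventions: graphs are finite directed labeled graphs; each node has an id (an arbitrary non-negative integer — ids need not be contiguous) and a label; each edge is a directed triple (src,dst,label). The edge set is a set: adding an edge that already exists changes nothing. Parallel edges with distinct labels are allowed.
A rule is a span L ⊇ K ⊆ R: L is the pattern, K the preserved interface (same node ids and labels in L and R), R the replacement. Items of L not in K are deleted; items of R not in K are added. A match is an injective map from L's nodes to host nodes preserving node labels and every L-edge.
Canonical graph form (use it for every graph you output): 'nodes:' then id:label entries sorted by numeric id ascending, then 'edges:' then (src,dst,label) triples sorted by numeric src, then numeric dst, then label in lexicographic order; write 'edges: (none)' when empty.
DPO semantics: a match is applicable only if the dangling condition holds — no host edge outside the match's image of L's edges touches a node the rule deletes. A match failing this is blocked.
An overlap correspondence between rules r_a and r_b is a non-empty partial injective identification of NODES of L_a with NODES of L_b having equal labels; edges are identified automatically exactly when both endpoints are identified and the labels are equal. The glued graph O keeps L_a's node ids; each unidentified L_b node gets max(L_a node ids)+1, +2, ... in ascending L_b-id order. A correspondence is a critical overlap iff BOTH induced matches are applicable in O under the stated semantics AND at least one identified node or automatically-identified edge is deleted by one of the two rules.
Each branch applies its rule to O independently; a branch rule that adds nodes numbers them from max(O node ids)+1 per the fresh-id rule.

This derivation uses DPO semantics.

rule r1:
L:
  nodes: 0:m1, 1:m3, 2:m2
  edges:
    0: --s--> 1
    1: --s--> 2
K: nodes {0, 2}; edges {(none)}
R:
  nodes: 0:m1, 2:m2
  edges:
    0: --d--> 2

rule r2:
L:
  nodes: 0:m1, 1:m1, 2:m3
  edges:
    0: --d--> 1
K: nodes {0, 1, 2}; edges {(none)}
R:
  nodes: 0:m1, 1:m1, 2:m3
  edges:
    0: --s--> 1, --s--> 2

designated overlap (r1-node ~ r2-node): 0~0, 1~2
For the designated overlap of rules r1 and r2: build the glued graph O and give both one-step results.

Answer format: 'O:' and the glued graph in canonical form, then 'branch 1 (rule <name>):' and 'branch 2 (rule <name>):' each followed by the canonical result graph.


O:
nodes: 0:m1, 1:m3, 2:m2, 3:m1
edges: (0,1,s); (0,3,d); (1,2,s)
branch 1 (rule r1):
nodes: 0:m1, 2:m2, 3:m1
edges: (0,2,d); (0,3,d)
branch 2 (rule r2):
nodes: 0:m1, 1:m3, 2:m2, 3:m1
edges: (0,1,s); (0,3,s); (1,2,s)


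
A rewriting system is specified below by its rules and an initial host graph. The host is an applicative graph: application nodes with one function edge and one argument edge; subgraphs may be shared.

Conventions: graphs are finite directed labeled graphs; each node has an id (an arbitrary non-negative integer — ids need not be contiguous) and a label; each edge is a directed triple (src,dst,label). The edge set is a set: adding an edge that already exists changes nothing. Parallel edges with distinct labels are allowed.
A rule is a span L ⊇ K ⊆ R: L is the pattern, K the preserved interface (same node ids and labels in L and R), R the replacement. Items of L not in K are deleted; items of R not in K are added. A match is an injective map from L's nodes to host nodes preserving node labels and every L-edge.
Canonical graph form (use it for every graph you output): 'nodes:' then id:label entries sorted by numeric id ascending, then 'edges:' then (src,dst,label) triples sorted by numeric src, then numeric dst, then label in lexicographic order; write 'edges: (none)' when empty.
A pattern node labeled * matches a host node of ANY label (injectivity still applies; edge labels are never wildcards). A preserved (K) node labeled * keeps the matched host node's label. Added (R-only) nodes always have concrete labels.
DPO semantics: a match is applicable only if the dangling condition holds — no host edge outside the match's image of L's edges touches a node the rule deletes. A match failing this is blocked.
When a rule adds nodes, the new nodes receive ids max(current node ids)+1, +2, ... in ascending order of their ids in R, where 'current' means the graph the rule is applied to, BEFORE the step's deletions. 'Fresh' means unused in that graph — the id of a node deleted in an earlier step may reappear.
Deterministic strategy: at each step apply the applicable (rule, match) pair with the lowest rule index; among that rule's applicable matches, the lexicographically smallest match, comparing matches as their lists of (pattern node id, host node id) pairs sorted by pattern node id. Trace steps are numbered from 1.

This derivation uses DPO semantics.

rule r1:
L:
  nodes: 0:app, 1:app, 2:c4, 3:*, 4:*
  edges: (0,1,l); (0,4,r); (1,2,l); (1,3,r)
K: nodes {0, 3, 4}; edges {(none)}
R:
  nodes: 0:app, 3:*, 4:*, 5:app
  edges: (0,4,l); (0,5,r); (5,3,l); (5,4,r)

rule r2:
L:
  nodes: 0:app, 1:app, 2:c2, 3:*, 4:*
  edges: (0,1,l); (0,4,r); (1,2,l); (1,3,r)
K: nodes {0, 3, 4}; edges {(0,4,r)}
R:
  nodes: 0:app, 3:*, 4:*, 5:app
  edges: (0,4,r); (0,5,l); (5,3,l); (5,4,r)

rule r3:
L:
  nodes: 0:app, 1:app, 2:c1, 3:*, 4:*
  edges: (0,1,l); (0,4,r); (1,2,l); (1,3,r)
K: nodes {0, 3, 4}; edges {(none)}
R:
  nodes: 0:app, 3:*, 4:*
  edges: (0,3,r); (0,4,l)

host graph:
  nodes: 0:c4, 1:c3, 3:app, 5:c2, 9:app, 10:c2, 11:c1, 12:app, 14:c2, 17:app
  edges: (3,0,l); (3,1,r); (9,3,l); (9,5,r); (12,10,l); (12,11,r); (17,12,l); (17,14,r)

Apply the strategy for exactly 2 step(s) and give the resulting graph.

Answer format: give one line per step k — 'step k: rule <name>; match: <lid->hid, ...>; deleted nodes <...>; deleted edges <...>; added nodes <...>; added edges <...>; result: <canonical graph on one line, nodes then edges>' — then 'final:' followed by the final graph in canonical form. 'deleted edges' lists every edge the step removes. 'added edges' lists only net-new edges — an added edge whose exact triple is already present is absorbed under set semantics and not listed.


step 1: rule r1; match: 0->9, 1->3, 2->0, 3->1, 4->5; deleted nodes 0, 3; deleted edges (3,0,l); (3,1,r); (9,3,l); (9,5,r); added nodes 18; added edges (9,5,l); (9,18,r); (18,1,l); (18,5,r); result: nodes: 1:c3, 5:c2, 9:app, 10:c2, 11:c1, 12:app, 14:c2, 17:app, 18:app edges: (9,5,l); (9,18,r); (12,10,l); (12,11,r); (17,12,l); (17,14,r); (18,1,l); (18,5,r)
step 2: rule r2; match: 0->17, 1->12, 2->10, 3->11, 4->14; deleted nodes 10, 12; deleted edges (12,10,l); (12,11,r); (17,12,l); added nodes 19; added edges (17,19,l); (19,11,l); (19,14,r); result: nodes: 1:c3, 5:c2, 9:app, 11:c1, 14:c2, 17:app, 18:app, 19:app edges: (9,5,l); (9,18,r); (17,14,r); (17,19,l); (18,1,l); (18,5,r); (19,11,l); (19,14,r)
final:
nodes: 1:c3, 5:c2, 9:app, 11:c1, 14:c2, 17:app, 18:app, 19:app
edges: (9,5,l); (9,18,r); (17,14,r); (17,19,l); (18,1,l); (18,5,r); (19,11,l); (19,14,r)


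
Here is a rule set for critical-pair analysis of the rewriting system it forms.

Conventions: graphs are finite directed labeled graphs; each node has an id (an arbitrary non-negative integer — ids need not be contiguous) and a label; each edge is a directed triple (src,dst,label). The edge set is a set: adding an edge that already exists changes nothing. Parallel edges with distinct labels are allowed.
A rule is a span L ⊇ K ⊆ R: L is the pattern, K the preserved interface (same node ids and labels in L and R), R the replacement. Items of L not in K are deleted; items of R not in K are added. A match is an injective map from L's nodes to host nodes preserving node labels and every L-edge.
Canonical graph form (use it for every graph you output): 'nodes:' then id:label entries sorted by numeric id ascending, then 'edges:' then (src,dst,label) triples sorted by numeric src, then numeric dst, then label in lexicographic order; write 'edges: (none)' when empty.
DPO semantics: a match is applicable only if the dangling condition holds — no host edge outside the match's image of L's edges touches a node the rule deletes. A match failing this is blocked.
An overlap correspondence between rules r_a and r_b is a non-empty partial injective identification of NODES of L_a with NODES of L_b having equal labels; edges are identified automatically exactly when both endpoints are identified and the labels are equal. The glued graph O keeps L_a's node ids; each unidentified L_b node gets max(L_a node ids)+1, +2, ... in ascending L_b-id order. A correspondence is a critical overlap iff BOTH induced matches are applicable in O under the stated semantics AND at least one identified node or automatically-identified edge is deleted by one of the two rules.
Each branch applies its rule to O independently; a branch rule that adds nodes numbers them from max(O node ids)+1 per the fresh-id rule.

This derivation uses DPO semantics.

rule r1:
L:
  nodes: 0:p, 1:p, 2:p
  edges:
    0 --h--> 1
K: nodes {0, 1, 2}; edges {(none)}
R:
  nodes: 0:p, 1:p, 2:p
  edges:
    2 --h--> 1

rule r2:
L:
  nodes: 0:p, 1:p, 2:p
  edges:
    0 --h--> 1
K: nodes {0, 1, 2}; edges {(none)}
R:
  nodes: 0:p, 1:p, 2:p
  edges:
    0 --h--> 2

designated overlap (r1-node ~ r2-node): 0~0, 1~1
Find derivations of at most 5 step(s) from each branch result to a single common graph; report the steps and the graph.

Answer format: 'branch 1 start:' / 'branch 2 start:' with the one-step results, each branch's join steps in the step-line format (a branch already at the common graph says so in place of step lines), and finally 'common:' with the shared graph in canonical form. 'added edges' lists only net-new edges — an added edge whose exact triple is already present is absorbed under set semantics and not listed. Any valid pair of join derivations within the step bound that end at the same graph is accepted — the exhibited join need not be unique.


branch 1 start:
nodes: 0:p, 1:p, 2:p, 3:p
edges: (2,1,h)
branch 2 start:
nodes: 0:p, 1:p, 2:p, 3:p
edges: (0,3,h)
branch 1 step 1: rule r1; match: 0->2, 1->1, 2->0; deleted nodes (none); deleted edges (2,1,h); added nodes (none); added edges (0,1,h); result: nodes: 0:p, 1:p, 2:p, 3:p edges: (0,1,h)
branch 2 step 1: rule r2; match: 0->0, 1->3, 2->1; deleted nodes (none); deleted edges (0,3,h); added nodes (none); added edges (0,1,h); result: nodes: 0:p, 1:p, 2:p, 3:p edges: (0,1,h)
common:
nodes: 0:p, 1:p, 2:p, 3:p
edges: (0,1,h)


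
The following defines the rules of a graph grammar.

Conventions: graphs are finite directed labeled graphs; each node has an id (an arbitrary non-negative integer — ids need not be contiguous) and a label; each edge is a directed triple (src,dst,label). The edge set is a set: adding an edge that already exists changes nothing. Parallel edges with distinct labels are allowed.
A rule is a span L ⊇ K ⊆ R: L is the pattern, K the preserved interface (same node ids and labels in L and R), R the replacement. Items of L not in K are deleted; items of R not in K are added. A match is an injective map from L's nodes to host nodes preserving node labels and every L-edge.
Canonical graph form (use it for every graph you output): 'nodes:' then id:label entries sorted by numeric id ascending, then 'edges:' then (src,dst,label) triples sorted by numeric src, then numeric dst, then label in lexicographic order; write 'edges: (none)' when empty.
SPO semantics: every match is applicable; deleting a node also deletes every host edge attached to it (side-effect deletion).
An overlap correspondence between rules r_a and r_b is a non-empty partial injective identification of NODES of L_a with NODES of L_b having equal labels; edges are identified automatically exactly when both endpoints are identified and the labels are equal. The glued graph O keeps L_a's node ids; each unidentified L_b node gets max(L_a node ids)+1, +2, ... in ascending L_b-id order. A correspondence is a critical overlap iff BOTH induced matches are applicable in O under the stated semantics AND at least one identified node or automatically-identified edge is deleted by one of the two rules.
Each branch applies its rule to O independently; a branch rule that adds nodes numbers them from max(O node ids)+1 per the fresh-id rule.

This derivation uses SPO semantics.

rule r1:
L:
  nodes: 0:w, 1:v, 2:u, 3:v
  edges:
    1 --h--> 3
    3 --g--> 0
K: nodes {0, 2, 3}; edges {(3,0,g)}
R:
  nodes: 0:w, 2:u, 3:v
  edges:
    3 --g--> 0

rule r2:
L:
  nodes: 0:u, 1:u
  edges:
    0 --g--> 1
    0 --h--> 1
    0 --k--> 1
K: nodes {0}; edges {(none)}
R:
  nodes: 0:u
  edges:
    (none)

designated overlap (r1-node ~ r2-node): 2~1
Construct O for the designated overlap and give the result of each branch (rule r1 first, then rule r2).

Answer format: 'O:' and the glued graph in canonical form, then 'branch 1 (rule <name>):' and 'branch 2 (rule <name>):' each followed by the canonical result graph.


O:
nodes: 0:w, 1:v, 2:u, 3:v, 4:u
edges: (1,3,h); (3,0,g); (4,2,g); (4,2,h); (4,2,k)
branch 1 (rule r1):
nodes: 0:w, 2:u, 3:v, 4:u
edges: (3,0,g); (4,2,g); (4,2,h); (4,2,k)
branch 2 (rule r2):
nodes: 0:w, 1:v, 3:v, 4:u
edges: (1,3,h); (3,0,g)


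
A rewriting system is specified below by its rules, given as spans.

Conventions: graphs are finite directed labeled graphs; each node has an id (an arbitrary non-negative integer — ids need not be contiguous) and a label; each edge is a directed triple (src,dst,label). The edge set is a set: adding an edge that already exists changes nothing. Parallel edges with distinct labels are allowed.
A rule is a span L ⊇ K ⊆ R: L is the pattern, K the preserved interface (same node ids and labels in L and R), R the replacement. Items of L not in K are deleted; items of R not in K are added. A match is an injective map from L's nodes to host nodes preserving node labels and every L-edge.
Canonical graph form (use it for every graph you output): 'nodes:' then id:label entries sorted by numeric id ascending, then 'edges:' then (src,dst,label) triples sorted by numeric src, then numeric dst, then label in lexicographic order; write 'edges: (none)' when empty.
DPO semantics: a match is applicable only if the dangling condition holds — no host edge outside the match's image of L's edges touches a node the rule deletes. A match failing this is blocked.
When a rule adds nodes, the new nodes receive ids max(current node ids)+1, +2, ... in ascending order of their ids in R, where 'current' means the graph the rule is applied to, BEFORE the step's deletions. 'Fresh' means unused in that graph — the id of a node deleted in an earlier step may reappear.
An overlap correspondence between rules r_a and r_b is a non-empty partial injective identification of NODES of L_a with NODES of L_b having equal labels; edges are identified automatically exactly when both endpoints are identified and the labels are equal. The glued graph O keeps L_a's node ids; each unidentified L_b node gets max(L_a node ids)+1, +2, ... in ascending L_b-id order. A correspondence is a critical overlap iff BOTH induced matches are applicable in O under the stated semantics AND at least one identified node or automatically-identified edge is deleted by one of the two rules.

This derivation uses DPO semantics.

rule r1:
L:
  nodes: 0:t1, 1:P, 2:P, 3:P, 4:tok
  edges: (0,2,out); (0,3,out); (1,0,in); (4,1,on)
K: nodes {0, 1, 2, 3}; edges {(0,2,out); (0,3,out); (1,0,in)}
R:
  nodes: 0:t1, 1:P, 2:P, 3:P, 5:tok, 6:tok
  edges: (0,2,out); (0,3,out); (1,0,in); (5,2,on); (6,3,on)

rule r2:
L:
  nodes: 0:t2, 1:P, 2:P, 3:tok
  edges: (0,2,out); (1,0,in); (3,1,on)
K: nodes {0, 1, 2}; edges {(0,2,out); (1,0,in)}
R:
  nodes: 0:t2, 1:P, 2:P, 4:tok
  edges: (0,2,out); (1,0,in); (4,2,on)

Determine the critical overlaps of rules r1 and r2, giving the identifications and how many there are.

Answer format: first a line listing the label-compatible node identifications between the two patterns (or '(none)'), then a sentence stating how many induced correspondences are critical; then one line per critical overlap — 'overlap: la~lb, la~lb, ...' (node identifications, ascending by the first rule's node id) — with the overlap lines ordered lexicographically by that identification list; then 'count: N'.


label-compatible node identifications between L(r1) and L(r2): 1~1, 1~2, 2~1, 2~2, 3~1, 3~2, 4~3
3 of the induced correspondences are critical overlaps of r1 and r2.
overlap: 1~1, 2~2, 4~3
overlap: 1~1, 3~2, 4~3
overlap: 1~1, 4~3
count: 3


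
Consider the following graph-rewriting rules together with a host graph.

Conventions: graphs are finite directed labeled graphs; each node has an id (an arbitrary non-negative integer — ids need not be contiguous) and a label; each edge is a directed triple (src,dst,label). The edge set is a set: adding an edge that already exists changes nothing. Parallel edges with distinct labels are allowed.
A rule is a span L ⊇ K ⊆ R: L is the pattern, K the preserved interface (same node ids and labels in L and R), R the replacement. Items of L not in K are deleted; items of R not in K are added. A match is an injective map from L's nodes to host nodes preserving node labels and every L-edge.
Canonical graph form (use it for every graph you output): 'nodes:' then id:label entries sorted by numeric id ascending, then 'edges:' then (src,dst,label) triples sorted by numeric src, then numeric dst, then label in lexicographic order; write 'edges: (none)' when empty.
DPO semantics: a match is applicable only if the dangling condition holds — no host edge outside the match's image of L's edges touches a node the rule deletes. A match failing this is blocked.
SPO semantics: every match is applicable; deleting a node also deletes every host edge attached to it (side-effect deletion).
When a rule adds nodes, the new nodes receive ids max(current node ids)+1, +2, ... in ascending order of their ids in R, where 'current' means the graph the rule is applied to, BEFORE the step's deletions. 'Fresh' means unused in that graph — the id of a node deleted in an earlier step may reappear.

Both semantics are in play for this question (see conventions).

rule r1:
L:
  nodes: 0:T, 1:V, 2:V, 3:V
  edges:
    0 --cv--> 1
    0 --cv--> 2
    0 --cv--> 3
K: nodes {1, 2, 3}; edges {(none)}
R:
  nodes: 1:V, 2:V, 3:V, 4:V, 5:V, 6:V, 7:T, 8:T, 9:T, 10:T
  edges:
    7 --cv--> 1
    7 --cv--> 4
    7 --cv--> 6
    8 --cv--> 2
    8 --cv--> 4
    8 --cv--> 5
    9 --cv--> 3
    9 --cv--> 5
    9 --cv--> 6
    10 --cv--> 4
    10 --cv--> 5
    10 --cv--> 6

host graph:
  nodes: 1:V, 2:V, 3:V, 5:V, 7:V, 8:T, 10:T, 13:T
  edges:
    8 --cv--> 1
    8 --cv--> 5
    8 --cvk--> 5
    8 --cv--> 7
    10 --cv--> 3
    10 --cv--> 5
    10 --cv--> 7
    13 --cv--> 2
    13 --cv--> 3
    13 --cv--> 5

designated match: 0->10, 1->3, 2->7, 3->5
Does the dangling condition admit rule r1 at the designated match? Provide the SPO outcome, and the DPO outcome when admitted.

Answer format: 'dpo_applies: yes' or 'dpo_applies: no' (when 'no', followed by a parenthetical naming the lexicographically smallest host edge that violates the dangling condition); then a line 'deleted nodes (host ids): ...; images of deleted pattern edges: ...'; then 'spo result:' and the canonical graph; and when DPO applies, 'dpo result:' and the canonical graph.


dpo_applies: yes
deleted nodes (host ids): 10; images of deleted pattern edges: (10,3,cv); (10,5,cv); (10,7,cv)
spo result:
nodes: 1:V, 2:V, 3:V, 5:V, 7:V, 8:T, 13:T, 14:V, 15:V, 16:V, 17:T, 18:T, 19:T, 20:T
edges: (8,1,cv); (8,5,cv); (8,5,cvk); (8,7,cv); (13,2,cv); (13,3,cv); (13,5,cv); (17,3,cv); (17,14,cv); (17,16,cv); (18,7,cv); (18,14,cv); (18,15,cv); (19,5,cv); (19,15,cv); (19,16,cv); (20,14,cv); (20,15,cv); (20,16,cv)
dpo result:
nodes: 1:V, 2:V, 3:V, 5:V, 7:V, 8:T, 13:T, 14:V, 15:V, 16:V, 17:T, 18:T, 19:T, 20:T
edges: (8,1,cv); (8,5,cv); (8,5,cvk); (8,7,cv); (13,2,cv); (13,3,cv); (13,5,cv); (17,3,cv); (17,14,cv); (17,16,cv); (18,7,cv); (18,14,cv); (18,15,cv); (19,5,cv); (19,15,cv); (19,16,cv); (20,14,cv); (20,15,cv); (20,16,cv)


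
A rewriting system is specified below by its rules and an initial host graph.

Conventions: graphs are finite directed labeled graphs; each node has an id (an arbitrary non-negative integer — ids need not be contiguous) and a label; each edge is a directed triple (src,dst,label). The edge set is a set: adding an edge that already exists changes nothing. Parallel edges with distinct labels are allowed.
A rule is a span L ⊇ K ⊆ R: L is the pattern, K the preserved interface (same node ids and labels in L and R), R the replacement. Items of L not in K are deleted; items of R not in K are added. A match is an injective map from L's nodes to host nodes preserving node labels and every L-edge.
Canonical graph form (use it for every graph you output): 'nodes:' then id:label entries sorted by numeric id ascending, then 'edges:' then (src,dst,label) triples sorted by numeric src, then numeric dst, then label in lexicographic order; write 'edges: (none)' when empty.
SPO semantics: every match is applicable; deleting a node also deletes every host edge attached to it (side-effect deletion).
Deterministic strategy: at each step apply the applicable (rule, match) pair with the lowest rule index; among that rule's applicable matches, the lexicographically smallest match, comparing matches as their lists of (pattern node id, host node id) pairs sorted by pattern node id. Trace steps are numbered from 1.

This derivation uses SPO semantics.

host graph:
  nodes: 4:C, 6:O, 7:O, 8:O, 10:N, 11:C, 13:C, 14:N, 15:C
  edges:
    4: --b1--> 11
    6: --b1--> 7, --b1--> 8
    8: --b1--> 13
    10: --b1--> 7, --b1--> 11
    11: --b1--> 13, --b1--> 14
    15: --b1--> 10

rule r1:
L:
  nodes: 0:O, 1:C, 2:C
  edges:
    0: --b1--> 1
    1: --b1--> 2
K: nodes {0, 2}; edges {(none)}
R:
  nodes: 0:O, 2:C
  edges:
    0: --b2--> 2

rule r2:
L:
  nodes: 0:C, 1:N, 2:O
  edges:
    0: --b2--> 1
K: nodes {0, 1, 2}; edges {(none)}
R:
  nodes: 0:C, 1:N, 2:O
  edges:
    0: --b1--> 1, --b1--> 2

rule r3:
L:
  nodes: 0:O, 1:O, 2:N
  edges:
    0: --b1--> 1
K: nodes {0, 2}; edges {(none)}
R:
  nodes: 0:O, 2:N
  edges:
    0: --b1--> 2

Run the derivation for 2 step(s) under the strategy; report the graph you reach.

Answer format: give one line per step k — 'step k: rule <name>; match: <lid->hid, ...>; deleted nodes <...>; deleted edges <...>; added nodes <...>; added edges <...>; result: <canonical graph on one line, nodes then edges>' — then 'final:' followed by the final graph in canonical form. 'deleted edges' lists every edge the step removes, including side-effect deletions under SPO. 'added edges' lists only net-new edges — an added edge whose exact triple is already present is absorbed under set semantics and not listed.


step 1: rule r3; match: 0->6, 1->7, 2->10; deleted nodes 7; deleted edges (6,7,b1); (10,7,b1); added nodes (none); added edges (6,10,b1); result: nodes: 4:C, 6:O, 8:O, 10:N, 11:C, 13:C, 14:N, 15:C edges: (4,11,b1); (6,8,b1); (6,10,b1); (8,13,b1); (10,11,b1); (11,13,b1); (11,14,b1); (15,10,b1)
step 2: rule r3; match: 0->6, 1->8, 2->10; deleted nodes 8; deleted edges (6,8,b1); (8,13,b1); added nodes (none); added edges (none); result: nodes: 4:C, 6:O, 10:N, 11:C, 13:C, 14:N, 15:C edges: (4,11,b1); (6,10,b1); (10,11,b1); (11,13,b1); (11,14,b1); (15,10,b1)
final:
nodes: 4:C, 6:O, 10:N, 11:C, 13:C, 14:N, 15:C
edges: (4,11,b1); (6,10,b1); (10,11,b1); (11,13,b1); (11,14,b1); (15,10,b1)


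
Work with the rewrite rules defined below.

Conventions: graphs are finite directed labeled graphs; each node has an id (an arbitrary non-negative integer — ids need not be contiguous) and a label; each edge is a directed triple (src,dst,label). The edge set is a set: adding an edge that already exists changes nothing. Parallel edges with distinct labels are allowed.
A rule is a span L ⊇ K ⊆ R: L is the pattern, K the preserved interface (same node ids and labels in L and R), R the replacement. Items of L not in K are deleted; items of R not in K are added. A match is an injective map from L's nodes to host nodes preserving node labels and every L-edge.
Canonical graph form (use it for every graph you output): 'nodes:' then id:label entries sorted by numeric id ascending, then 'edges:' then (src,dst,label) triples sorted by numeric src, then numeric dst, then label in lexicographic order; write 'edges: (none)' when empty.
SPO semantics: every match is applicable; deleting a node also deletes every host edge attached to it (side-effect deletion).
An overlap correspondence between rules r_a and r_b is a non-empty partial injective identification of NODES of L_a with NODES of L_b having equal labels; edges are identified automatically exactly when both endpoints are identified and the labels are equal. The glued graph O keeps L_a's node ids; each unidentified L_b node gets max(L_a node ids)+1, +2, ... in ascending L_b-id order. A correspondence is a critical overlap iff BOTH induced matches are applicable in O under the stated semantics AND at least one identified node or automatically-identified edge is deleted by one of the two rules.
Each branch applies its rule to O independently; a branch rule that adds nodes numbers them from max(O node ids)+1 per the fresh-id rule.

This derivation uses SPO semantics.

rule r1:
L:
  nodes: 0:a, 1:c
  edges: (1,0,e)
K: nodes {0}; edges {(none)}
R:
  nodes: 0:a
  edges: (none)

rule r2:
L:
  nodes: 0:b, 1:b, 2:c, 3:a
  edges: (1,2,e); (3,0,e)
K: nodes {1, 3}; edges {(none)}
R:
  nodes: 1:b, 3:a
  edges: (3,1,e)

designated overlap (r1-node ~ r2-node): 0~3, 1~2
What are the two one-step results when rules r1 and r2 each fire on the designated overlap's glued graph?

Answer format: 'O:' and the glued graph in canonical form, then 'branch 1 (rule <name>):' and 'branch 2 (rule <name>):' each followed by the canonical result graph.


O:
nodes: 0:a, 1:c, 2:b, 3:b
edges: (0,2,e); (1,0,e); (3,1,e)
branch 1 (rule r1):
nodes: 0:a, 2:b, 3:b
edges: (0,2,e)
branch 2 (rule r2):
nodes: 0:a, 3:b
edges: (0,3,e)
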